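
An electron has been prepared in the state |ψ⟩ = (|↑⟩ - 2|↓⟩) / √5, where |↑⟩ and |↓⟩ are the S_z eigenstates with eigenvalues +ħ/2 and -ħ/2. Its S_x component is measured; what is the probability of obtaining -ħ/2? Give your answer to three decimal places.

0.900

|-x⟩ = (|↑⟩ - |↓⟩)/√2, so ⟨-x|ψ⟩ = (3) / (√2·√5).
P = |3|² / 10 = 9/10.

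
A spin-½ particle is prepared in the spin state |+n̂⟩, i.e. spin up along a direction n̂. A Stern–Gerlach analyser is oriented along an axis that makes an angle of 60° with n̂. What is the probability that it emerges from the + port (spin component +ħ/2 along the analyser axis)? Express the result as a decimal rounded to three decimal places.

For spin-½, the probability of finding spin-up along an axis at angle θ to the initial spin direction is cos²(θ/2); spin-down is sin²(θ/2).
θ = 60°, so P = cos²(30°) ≈ 0.750.

0.750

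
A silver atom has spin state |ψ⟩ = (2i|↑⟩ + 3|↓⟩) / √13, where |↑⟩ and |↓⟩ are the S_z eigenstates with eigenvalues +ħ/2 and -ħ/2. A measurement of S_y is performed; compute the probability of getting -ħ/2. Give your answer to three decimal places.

|-y⟩ = (|↑⟩ - i|↓⟩)/√2, so ⟨-y|ψ⟩ = (5i) / (√2·√13).
P = |5i|² / 26 = 25/26.

0.962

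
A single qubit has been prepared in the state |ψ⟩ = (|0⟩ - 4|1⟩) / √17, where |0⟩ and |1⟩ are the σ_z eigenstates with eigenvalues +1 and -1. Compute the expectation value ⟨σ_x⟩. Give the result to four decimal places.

⟨σ_x⟩ = 2 Re(a* b)/(|a|²+|b|²) with a = 1, b = -4.
a* b = -4, so ⟨σ_x⟩ = -8/17.

-0.4706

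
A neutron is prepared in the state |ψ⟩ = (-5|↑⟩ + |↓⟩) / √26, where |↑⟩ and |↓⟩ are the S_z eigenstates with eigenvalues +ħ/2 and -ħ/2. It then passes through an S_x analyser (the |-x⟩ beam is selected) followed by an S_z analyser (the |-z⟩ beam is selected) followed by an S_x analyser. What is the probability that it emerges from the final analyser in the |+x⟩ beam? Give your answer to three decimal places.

First analyser (S_x): P(|-x⟩) = |⟨-x|ψ⟩|² = 36/52.
After stage 1 the state is |-x⟩; P(|-z⟩) = |⟨-z|-x⟩|² = 1/2.
After stage 2 the state is |-z⟩; P(|+x⟩) = |⟨+x|-z⟩|² = 1/2.
Joint probability = 36/52 × 1/2 × 1/2 = 0.173.

0.173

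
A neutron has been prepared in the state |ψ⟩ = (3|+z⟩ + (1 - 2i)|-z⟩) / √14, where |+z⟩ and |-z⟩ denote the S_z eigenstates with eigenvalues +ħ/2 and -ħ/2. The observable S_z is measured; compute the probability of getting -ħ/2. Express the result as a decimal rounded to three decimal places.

0.357

The -ħ/2 outcome corresponds to |-z⟩. Its amplitude in |ψ⟩ is (1 - 2i)/√14.
P = |1 - 2i|² / 14 = 5/14.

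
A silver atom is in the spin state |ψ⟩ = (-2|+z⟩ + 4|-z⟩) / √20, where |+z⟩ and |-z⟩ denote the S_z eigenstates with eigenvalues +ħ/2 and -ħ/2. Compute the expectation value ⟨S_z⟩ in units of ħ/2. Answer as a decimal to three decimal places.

⟨σ_z⟩ = |a|² - |b|² divided by |a|²+|b|², with a, b the |+z⟩, |-z⟩ amplitudes.
= (4 - 16)/20 = -12/20.
⟨S_z⟩ = (ħ/2)·⟨σ_z⟩.

-0.600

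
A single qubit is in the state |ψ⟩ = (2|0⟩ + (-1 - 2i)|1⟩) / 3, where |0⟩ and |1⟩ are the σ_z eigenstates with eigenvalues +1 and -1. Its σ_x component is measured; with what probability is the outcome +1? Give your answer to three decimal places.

0.278

|+x⟩ = (|0⟩ + |1⟩)/√2, so ⟨+x|ψ⟩ = (1 - 2i) / (√2·3).
P = |1 - 2i|² / 18 = 5/18.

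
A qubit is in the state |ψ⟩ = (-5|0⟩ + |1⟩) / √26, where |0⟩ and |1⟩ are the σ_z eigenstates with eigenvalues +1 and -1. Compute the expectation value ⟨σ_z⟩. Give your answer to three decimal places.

0.923

⟨σ_z⟩ = |a|² - |b|² divided by |a|²+|b|², with a, b the |0⟩, |1⟩ amplitudes.
= (25 - 1)/26 = 24/26.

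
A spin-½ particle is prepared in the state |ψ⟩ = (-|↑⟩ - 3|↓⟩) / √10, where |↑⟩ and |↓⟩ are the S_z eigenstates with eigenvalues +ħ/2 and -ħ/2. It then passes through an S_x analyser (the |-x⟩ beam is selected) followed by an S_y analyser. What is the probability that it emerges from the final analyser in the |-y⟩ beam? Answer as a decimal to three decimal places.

0.100

First analyser (S_x): P(|-x⟩) = |⟨-x|ψ⟩|² = 4/20.
After stage 1 the state is |-x⟩; P(|-y⟩) = |⟨-y|-x⟩|² = 1/2.
Joint probability = 4/20 × 1/2 = 0.100.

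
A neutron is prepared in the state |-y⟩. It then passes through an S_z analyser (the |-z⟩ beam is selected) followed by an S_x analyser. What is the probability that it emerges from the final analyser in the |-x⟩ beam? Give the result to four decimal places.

First analyser (S_z): from |-y⟩, P(|-z⟩) = 1/2.
After stage 1 the state is |-z⟩; P(|-x⟩) = |⟨-x|-z⟩|² = 1/2.
Joint probability = 1/2 × 1/2 = 0.2500.

0.2500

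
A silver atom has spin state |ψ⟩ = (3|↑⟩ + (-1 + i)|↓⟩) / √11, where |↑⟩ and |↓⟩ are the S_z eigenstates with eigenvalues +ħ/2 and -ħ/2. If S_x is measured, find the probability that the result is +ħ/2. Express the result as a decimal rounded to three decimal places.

0.227

|+x⟩ = (|↑⟩ + |↓⟩)/√2, so ⟨+x|ψ⟩ = (2 + i) / (√2·√11).
P = |2 + i|² / 22 = 5/22.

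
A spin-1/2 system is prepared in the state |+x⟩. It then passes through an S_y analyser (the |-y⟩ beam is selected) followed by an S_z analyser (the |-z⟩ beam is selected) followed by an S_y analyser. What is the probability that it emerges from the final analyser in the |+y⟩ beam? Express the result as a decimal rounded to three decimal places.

First analyser (S_y): from |+x⟩, P(|-y⟩) = 1/2.
After stage 1 the state is |-y⟩; P(|-z⟩) = |⟨-z|-y⟩|² = 1/2.
After stage 2 the state is |-z⟩; P(|+y⟩) = |⟨+y|-z⟩|² = 1/2.
Joint probability = 1/2 × 1/2 × 1/2 = 0.125.

0.125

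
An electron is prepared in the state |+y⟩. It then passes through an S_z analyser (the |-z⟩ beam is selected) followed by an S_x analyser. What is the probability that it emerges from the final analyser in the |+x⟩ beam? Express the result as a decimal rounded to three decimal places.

0.250

First analyser (S_z): from |+y⟩, P(|-z⟩) = 1/2.
After stage 1 the state is |-z⟩; P(|+x⟩) = |⟨+x|-z⟩|² = 1/2.
Joint probability = 1/2 × 1/2 = 0.250.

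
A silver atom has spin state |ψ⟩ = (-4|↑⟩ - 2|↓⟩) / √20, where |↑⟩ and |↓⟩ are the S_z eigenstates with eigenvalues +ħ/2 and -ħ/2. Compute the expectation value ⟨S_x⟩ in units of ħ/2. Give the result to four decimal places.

0.8000

⟨σ_x⟩ = 2 Re(a* b)/(|a|²+|b|²) with a = -4, b = -2.
a* b = 8, so ⟨σ_x⟩ = 16/20.
⟨S_x⟩ = (ħ/2)·⟨σ_x⟩.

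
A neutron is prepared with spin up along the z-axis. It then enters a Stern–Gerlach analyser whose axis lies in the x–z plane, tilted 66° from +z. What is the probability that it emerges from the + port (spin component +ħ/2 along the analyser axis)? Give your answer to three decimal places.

For spin-½, the probability of finding spin-up along an axis at angle θ to the initial spin direction is cos²(θ/2); spin-down is sin²(θ/2).
θ = 66°, so P = cos²(33°) ≈ 0.703.

0.703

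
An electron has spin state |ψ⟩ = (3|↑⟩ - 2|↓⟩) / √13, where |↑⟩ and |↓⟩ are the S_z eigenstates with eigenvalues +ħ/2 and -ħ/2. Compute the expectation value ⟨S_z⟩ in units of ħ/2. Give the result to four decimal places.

0.3846

⟨σ_z⟩ = |a|² - |b|² divided by |a|²+|b|², with a, b the |↑⟩, |↓⟩ amplitudes.
= (9 - 4)/13 = 5/13.
⟨S_z⟩ = (ħ/2)·⟨σ_z⟩.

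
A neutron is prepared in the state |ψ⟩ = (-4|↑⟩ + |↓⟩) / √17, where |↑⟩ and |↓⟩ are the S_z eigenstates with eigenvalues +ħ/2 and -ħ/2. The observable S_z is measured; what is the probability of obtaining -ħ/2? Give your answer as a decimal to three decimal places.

0.059

The -ħ/2 outcome corresponds to |↓⟩. Its amplitude in |ψ⟩ is 1/√17.
P = |1|² / 17 = 1/17.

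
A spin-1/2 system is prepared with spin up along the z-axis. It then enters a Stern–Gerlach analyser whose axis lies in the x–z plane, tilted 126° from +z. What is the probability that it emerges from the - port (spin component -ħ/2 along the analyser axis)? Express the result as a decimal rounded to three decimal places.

For spin-½, the probability of finding spin-up along an axis at angle θ to the initial spin direction is cos²(θ/2); spin-down is sin²(θ/2).
θ = 126°, so P = sin²(63°) ≈ 0.794.

0.794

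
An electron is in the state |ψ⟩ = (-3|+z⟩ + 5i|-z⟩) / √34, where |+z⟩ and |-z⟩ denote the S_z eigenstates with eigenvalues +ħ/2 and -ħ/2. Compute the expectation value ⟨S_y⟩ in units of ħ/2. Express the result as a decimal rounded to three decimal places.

-0.882

⟨σ_y⟩ = 2 Im(a* b)/(|a|²+|b|²) with a = -3, b = 5i.
a* b = -15i, so ⟨σ_y⟩ = -30/34.
⟨S_y⟩ = (ħ/2)·⟨σ_y⟩.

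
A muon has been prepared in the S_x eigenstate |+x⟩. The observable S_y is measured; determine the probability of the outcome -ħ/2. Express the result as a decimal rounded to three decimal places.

In the S_z basis, |+x⟩ = (|↑⟩ + |↓⟩)/√2 and |-y⟩ = (|↑⟩ - i|↓⟩)/√2.
|⟨-y|+x⟩|² = 1/2.

0.500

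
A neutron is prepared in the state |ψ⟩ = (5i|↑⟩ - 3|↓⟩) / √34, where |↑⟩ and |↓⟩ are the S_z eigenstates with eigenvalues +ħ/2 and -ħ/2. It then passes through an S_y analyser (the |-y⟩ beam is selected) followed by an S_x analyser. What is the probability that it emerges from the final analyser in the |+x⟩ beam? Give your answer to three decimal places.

0.029

First analyser (S_y): P(|-y⟩) = |⟨-y|ψ⟩|² = 4/68.
After stage 1 the state is |-y⟩; P(|+x⟩) = |⟨+x|-y⟩|² = 1/2.
Joint probability = 4/68 × 1/2 = 0.029.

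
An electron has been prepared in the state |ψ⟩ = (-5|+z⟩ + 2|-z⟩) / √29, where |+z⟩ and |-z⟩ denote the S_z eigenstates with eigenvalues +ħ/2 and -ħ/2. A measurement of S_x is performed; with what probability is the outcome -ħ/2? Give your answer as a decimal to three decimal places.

|-x⟩ = (|+z⟩ - |-z⟩)/√2, so ⟨-x|ψ⟩ = (-7) / (√2·√29).
P = |-7|² / 58 = 49/58.

0.845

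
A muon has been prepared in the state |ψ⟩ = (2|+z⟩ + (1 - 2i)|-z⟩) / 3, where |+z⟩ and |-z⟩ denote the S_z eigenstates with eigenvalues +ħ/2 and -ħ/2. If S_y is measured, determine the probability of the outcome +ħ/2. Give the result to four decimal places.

|+y⟩ = (|+z⟩ + i|-z⟩)/√2, so ⟨+y|ψ⟩ = (-i) / (√2·3).
P = |-i|² / 18 = 1/18.

0.0556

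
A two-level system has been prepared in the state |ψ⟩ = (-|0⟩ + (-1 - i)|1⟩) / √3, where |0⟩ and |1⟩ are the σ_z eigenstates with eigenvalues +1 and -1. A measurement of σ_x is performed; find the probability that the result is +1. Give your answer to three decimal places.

0.833

|+x⟩ = (|0⟩ + |1⟩)/√2, so ⟨+x|ψ⟩ = (-2 - i) / (√2·√3).
P = |-2 - i|² / 6 = 5/6.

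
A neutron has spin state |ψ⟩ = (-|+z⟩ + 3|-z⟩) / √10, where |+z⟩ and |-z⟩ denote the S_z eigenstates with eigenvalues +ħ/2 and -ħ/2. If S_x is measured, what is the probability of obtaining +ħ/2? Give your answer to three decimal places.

0.200

|+x⟩ = (|+z⟩ + |-z⟩)/√2, so ⟨+x|ψ⟩ = (2) / (√2·√10).
P = |2|² / 20 = 4/20.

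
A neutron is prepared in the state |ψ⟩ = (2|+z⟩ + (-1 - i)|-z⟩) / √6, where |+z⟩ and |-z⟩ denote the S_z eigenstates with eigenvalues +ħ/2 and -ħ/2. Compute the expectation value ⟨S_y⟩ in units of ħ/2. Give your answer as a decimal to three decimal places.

⟨σ_y⟩ = 2 Im(a* b)/(|a|²+|b|²) with a = 2, b = (-1 - i).
a* b = (-2 - 2i), so ⟨σ_y⟩ = -4/6.
⟨S_y⟩ = (ħ/2)·⟨σ_y⟩.

-0.667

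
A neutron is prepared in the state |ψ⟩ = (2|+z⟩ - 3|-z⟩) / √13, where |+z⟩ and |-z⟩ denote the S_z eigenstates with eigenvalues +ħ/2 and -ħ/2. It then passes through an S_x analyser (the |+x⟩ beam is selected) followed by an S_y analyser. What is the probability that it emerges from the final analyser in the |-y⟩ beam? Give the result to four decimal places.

First analyser (S_x): P(|+x⟩) = |⟨+x|ψ⟩|² = 1/26.
After stage 1 the state is |+x⟩; P(|-y⟩) = |⟨-y|+x⟩|² = 1/2.
Joint probability = 1/26 × 1/2 = 0.0192.

0.0192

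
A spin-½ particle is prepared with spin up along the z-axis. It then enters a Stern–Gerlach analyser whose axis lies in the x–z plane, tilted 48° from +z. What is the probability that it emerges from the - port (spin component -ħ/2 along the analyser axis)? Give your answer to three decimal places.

For spin-½, the probability of finding spin-up along an axis at angle θ to the initial spin direction is cos²(θ/2); spin-down is sin²(θ/2).
θ = 48°, so P = sin²(24°) ≈ 0.165.

0.165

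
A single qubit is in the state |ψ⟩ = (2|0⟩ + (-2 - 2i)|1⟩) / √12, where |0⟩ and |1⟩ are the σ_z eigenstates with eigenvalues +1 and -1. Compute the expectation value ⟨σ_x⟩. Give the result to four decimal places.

-0.6667

⟨σ_x⟩ = 2 Re(a* b)/(|a|²+|b|²) with a = 2, b = (-2 - 2i).
a* b = (-4 - 4i), so ⟨σ_x⟩ = -8/12.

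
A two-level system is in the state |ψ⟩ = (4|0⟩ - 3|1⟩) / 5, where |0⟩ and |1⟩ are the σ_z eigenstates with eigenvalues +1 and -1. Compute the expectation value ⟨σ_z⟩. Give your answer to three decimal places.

⟨σ_z⟩ = |a|² - |b|² divided by |a|²+|b|², with a, b the |0⟩, |1⟩ amplitudes.
= (16 - 9)/25 = 7/25.

0.280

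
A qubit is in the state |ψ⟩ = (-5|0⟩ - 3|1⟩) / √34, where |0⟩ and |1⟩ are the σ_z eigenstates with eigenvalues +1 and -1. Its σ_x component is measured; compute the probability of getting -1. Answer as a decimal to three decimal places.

|-x⟩ = (|0⟩ - |1⟩)/√2, so ⟨-x|ψ⟩ = (-2) / (√2·√34).
P = |-2|² / 68 = 4/68.

0.059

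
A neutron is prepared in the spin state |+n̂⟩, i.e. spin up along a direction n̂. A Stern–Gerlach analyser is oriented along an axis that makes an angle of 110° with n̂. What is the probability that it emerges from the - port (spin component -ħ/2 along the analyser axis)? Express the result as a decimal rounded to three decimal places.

For spin-½, the probability of finding spin-up along an axis at angle θ to the initial spin direction is cos²(θ/2); spin-down is sin²(θ/2).
θ = 110°, so P = sin²(55°) ≈ 0.671.

0.671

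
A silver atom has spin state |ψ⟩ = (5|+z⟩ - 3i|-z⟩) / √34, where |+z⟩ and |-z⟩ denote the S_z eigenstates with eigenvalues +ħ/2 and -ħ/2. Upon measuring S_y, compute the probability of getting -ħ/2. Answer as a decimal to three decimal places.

0.941

|-y⟩ = (|+z⟩ - i|-z⟩)/√2, so ⟨-y|ψ⟩ = (8) / (√2·√34).
P = |8|² / 68 = 64/68.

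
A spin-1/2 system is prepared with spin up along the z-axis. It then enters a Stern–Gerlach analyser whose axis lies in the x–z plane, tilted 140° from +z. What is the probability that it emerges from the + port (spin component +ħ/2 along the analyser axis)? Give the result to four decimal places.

For spin-½, the probability of finding spin-up along an axis at angle θ to the initial spin direction is cos²(θ/2); spin-down is sin²(θ/2).
θ = 140°, so P = cos²(70°) ≈ 0.1170.

0.1170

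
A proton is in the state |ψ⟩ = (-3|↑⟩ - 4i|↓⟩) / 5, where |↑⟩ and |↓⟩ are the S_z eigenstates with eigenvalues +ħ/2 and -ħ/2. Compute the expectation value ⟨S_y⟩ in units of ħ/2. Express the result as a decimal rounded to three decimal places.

⟨σ_y⟩ = 2 Im(a* b)/(|a|²+|b|²) with a = -3, b = -4i.
a* b = 12i, so ⟨σ_y⟩ = 24/25.
⟨S_y⟩ = (ħ/2)·⟨σ_y⟩.

0.960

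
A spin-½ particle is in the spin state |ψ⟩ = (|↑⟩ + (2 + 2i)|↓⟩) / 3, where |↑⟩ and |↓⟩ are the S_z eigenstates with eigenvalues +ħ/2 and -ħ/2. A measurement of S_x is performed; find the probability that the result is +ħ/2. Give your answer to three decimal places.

|+x⟩ = (|↑⟩ + |↓⟩)/√2, so ⟨+x|ψ⟩ = (3 + 2i) / (√2·3).
P = |3 + 2i|² / 18 = 13/18.

0.722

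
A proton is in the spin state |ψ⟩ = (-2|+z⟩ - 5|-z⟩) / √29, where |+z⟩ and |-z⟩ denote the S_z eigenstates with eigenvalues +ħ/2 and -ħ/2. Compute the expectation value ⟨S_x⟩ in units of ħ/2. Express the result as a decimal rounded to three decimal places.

⟨σ_x⟩ = 2 Re(a* b)/(|a|²+|b|²) with a = -2, b = -5.
a* b = 10, so ⟨σ_x⟩ = 20/29.
⟨S_x⟩ = (ħ/2)·⟨σ_x⟩.

0.690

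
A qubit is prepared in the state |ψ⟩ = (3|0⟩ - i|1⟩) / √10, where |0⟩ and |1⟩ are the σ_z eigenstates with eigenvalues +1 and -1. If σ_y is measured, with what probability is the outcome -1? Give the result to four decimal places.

0.8000

|-y⟩ = (|0⟩ - i|1⟩)/√2, so ⟨-y|ψ⟩ = (4) / (√2·√10).
P = |4|² / 20 = 16/20.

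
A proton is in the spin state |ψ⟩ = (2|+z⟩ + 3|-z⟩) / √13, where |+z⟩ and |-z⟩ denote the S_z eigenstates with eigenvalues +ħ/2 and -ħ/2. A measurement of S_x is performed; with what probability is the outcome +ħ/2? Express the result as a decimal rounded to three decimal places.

0.962

|+x⟩ = (|+z⟩ + |-z⟩)/√2, so ⟨+x|ψ⟩ = (5) / (√2·√13).
P = |5|² / 26 = 25/26.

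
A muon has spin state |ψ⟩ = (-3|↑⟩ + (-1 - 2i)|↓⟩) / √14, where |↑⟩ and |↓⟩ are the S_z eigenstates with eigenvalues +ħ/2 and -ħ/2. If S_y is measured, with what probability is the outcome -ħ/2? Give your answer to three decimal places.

|-y⟩ = (|↑⟩ - i|↓⟩)/√2, so ⟨-y|ψ⟩ = (-1 - i) / (√2·√14).
P = |-1 - i|² / 28 = 2/28.

0.071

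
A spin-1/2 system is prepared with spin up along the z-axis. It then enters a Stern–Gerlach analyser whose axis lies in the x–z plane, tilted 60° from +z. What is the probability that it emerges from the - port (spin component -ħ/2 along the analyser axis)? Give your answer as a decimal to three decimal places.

For spin-½, the probability of finding spin-up along an axis at angle θ to the initial spin direction is cos²(θ/2); spin-down is sin²(θ/2).
θ = 60°, so P = sin²(30°) ≈ 0.250.

0.250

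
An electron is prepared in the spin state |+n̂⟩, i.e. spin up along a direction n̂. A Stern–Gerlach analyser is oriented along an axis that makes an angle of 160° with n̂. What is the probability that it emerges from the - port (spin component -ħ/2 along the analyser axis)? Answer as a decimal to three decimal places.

0.970

For spin-½, the probability of finding spin-up along an axis at angle θ to the initial spin direction is cos²(θ/2); spin-down is sin²(θ/2).
θ = 160°, so P = sin²(80°) ≈ 0.970.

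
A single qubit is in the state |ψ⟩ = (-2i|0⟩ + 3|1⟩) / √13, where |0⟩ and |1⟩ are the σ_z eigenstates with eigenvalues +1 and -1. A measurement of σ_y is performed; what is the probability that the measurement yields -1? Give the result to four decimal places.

|-y⟩ = (|0⟩ - i|1⟩)/√2, so ⟨-y|ψ⟩ = (i) / (√2·√13).
P = |i|² / 26 = 1/26.

0.0385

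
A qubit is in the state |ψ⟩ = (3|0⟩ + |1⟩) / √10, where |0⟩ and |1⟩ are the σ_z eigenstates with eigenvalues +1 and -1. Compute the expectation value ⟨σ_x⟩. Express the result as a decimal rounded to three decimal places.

⟨σ_x⟩ = 2 Re(a* b)/(|a|²+|b|²) with a = 3, b = 1.
a* b = 3, so ⟨σ_x⟩ = 6/10.

0.600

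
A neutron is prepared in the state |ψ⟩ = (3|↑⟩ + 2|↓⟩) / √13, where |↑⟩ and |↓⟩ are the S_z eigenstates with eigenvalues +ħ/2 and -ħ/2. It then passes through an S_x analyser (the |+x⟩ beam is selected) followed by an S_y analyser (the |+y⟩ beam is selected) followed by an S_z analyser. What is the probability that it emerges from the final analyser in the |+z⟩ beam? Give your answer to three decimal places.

0.240

First analyser (S_x): P(|+x⟩) = |⟨+x|ψ⟩|² = 25/26.
After stage 1 the state is |+x⟩; P(|+y⟩) = |⟨+y|+x⟩|² = 1/2.
After stage 2 the state is |+y⟩; P(|+z⟩) = |⟨+z|+y⟩|² = 1/2.
Joint probability = 25/26 × 1/2 × 1/2 = 0.240.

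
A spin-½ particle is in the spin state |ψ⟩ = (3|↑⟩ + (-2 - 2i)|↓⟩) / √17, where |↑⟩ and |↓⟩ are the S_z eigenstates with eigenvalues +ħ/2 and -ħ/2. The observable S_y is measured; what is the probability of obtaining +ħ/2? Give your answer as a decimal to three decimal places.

|+y⟩ = (|↑⟩ + i|↓⟩)/√2, so ⟨+y|ψ⟩ = (1 + 2i) / (√2·√17).
P = |1 + 2i|² / 34 = 5/34.

0.147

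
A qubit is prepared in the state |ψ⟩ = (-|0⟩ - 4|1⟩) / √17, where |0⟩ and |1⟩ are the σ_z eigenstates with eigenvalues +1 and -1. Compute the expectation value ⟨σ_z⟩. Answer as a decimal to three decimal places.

-0.882

⟨σ_z⟩ = |a|² - |b|² divided by |a|²+|b|², with a, b the |0⟩, |1⟩ amplitudes.
= (1 - 16)/17 = -15/17.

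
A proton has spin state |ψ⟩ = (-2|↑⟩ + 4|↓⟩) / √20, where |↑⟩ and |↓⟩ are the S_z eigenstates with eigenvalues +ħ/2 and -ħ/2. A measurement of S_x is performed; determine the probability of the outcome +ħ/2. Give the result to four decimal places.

|+x⟩ = (|↑⟩ + |↓⟩)/√2, so ⟨+x|ψ⟩ = (2) / (√2·√20).
P = |2|² / 40 = 4/40.

0.1000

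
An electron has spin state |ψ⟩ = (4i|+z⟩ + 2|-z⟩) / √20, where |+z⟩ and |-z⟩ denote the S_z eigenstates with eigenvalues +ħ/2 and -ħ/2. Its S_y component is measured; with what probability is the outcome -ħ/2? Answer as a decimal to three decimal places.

0.900

|-y⟩ = (|+z⟩ - i|-z⟩)/√2, so ⟨-y|ψ⟩ = (6i) / (√2·√20).
P = |6i|² / 40 = 36/40.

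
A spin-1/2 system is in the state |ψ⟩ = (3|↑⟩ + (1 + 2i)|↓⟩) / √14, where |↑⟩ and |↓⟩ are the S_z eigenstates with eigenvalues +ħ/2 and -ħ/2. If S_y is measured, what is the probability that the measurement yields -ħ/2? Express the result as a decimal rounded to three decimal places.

|-y⟩ = (|↑⟩ - i|↓⟩)/√2, so ⟨-y|ψ⟩ = (1 + i) / (√2·√14).
P = |1 + i|² / 28 = 2/28.

0.071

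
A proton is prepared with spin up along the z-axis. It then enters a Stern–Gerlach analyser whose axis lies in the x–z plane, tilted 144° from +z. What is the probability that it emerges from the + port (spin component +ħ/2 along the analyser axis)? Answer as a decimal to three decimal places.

0.095

For spin-½, the probability of finding spin-up along an axis at angle θ to the initial spin direction is cos²(θ/2); spin-down is sin²(θ/2).
θ = 144°, so P = cos²(72°) ≈ 0.095.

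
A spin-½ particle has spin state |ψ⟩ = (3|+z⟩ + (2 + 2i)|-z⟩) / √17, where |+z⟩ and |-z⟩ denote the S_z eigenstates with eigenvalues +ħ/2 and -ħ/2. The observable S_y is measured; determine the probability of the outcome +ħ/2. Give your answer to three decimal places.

|+y⟩ = (|+z⟩ + i|-z⟩)/√2, so ⟨+y|ψ⟩ = (5 - 2i) / (√2·√17).
P = |5 - 2i|² / 34 = 29/34.

0.853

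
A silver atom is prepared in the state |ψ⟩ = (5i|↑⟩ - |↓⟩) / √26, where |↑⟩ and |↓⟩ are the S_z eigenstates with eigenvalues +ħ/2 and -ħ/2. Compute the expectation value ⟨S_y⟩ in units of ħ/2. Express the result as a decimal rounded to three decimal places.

0.385

⟨σ_y⟩ = 2 Im(a* b)/(|a|²+|b|²) with a = 5i, b = -1.
a* b = 5i, so ⟨σ_y⟩ = 10/26.
⟨S_y⟩ = (ħ/2)·⟨σ_y⟩.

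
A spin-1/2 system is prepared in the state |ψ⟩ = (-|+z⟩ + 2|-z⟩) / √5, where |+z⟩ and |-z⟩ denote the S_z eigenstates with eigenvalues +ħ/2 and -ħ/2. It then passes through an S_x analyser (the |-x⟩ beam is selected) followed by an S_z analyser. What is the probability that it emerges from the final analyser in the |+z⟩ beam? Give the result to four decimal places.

0.4500

First analyser (S_x): P(|-x⟩) = |⟨-x|ψ⟩|² = 9/10.
After stage 1 the state is |-x⟩; P(|+z⟩) = |⟨+z|-x⟩|² = 1/2.
Joint probability = 9/10 × 1/2 = 0.4500.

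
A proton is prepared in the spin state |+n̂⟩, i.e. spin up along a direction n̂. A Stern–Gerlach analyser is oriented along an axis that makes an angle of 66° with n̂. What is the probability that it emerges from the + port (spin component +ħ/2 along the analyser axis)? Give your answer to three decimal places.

0.703

For spin-½, the probability of finding spin-up along an axis at angle θ to the initial spin direction is cos²(θ/2); spin-down is sin²(θ/2).
θ = 66°, so P = cos²(33°) ≈ 0.703.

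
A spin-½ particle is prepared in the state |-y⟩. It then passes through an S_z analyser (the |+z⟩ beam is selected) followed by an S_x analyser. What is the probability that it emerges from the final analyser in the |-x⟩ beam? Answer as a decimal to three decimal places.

First analyser (S_z): from |-y⟩, P(|+z⟩) = 1/2.
After stage 1 the state is |+z⟩; P(|-x⟩) = |⟨-x|+z⟩|² = 1/2.
Joint probability = 1/2 × 1/2 = 0.250.

0.250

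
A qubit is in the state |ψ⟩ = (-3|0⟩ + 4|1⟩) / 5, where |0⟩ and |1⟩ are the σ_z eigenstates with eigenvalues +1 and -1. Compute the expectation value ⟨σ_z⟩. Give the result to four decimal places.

⟨σ_z⟩ = |a|² - |b|² divided by |a|²+|b|², with a, b the |0⟩, |1⟩ amplitudes.
= (9 - 16)/25 = -7/25.

-0.2800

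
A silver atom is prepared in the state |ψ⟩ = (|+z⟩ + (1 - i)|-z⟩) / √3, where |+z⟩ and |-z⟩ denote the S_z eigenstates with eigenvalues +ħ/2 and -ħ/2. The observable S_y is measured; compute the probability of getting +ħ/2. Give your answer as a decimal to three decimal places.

0.167

|+y⟩ = (|+z⟩ + i|-z⟩)/√2, so ⟨+y|ψ⟩ = (-i) / (√2·√3).
P = |-i|² / 6 = 1/6.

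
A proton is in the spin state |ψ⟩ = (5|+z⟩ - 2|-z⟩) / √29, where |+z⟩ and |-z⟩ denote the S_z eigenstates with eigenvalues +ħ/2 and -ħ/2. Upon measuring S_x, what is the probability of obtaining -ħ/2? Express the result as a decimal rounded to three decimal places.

|-x⟩ = (|+z⟩ - |-z⟩)/√2, so ⟨-x|ψ⟩ = (7) / (√2·√29).
P = |7|² / 58 = 49/58.

0.845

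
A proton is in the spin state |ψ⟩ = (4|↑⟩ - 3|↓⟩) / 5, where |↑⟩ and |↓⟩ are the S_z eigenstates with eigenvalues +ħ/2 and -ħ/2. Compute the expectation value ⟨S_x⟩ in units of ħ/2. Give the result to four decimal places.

⟨σ_x⟩ = 2 Re(a* b)/(|a|²+|b|²) with a = 4, b = -3.
a* b = -12, so ⟨σ_x⟩ = -24/25.
⟨S_x⟩ = (ħ/2)·⟨σ_x⟩.

-0.9600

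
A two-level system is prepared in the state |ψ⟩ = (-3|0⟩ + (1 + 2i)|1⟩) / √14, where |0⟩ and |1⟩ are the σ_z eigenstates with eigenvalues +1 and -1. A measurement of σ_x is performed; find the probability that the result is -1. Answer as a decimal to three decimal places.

|-x⟩ = (|0⟩ - |1⟩)/√2, so ⟨-x|ψ⟩ = (-4 - 2i) / (√2·√14).
P = |-4 - 2i|² / 28 = 20/28.

0.714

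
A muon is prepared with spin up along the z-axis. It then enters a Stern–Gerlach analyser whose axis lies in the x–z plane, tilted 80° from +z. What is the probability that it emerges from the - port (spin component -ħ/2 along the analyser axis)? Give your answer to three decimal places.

For spin-½, the probability of finding spin-up along an axis at angle θ to the initial spin direction is cos²(θ/2); spin-down is sin²(θ/2).
θ = 80°, so P = sin²(40°) ≈ 0.413.

0.413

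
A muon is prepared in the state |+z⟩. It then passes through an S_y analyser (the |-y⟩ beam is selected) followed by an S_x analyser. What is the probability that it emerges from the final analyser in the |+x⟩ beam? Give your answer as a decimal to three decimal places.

0.250

First analyser (S_y): from |+z⟩, P(|-y⟩) = 1/2.
After stage 1 the state is |-y⟩; P(|+x⟩) = |⟨+x|-y⟩|² = 1/2.
Joint probability = 1/2 × 1/2 = 0.250.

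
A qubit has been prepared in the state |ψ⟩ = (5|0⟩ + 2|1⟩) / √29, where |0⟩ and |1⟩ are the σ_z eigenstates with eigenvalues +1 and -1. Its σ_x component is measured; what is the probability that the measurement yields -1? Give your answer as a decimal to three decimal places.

0.155

|-x⟩ = (|0⟩ - |1⟩)/√2, so ⟨-x|ψ⟩ = (3) / (√2·√29).
P = |3|² / 58 = 9/58.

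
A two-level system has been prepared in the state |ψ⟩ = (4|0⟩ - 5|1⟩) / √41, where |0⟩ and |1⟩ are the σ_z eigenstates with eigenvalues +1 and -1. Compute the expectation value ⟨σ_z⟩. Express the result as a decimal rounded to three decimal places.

-0.220

⟨σ_z⟩ = |a|² - |b|² divided by |a|²+|b|², with a, b the |0⟩, |1⟩ amplitudes.
= (16 - 25)/41 = -9/41.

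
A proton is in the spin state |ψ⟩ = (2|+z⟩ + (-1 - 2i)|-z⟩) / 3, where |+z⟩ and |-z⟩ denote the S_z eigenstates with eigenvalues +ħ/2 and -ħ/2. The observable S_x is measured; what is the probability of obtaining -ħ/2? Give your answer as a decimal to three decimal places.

|-x⟩ = (|+z⟩ - |-z⟩)/√2, so ⟨-x|ψ⟩ = (3 + 2i) / (√2·3).
P = |3 + 2i|² / 18 = 13/18.

0.722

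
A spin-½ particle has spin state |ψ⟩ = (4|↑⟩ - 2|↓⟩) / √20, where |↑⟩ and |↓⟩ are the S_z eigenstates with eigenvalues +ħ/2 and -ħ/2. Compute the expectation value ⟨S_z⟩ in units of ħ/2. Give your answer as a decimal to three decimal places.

0.600

⟨σ_z⟩ = |a|² - |b|² divided by |a|²+|b|², with a, b the |↑⟩, |↓⟩ amplitudes.
= (16 - 4)/20 = 12/20.
⟨S_z⟩ = (ħ/2)·⟨σ_z⟩.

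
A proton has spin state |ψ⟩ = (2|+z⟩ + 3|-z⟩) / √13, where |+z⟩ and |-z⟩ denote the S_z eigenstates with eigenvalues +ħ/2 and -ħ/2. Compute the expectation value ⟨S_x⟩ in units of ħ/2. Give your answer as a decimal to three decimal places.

0.923

⟨σ_x⟩ = 2 Re(a* b)/(|a|²+|b|²) with a = 2, b = 3.
a* b = 6, so ⟨σ_x⟩ = 12/13.
⟨S_x⟩ = (ħ/2)·⟨σ_x⟩.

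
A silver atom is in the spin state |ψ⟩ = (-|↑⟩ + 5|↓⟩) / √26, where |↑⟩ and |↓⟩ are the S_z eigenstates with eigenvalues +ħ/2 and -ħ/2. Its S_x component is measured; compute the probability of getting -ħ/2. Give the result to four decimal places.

|-x⟩ = (|↑⟩ - |↓⟩)/√2, so ⟨-x|ψ⟩ = (-6) / (√2·√26).
P = |-6|² / 52 = 36/52.

0.6923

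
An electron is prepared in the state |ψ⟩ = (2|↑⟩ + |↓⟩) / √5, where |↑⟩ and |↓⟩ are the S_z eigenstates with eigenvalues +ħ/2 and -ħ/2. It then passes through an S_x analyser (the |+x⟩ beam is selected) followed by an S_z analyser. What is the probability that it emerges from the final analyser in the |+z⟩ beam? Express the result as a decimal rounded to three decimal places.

First analyser (S_x): P(|+x⟩) = |⟨+x|ψ⟩|² = 9/10.
After stage 1 the state is |+x⟩; P(|+z⟩) = |⟨+z|+x⟩|² = 1/2.
Joint probability = 9/10 × 1/2 = 0.450.

0.450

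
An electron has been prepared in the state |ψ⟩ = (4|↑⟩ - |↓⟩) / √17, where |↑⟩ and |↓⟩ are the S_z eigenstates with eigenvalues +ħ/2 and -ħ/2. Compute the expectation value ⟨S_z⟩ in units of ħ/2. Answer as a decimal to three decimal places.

0.882

⟨σ_z⟩ = |a|² - |b|² divided by |a|²+|b|², with a, b the |↑⟩, |↓⟩ amplitudes.
= (16 - 1)/17 = 15/17.
⟨S_z⟩ = (ħ/2)·⟨σ_z⟩.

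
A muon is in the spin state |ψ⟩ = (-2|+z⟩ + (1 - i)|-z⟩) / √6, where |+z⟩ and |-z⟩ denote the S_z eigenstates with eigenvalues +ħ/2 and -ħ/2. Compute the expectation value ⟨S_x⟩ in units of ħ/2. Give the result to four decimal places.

⟨σ_x⟩ = 2 Re(a* b)/(|a|²+|b|²) with a = -2, b = (1 - i).
a* b = (-2 + 2i), so ⟨σ_x⟩ = -4/6.
⟨S_x⟩ = (ħ/2)·⟨σ_x⟩.

-0.6667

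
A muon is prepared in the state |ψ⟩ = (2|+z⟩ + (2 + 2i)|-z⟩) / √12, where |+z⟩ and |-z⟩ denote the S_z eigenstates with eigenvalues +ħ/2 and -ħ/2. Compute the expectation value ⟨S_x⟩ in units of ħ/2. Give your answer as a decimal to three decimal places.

0.667

⟨σ_x⟩ = 2 Re(a* b)/(|a|²+|b|²) with a = 2, b = (2 + 2i).
a* b = (4 + 4i), so ⟨σ_x⟩ = 8/12.
⟨S_x⟩ = (ħ/2)·⟨σ_x⟩.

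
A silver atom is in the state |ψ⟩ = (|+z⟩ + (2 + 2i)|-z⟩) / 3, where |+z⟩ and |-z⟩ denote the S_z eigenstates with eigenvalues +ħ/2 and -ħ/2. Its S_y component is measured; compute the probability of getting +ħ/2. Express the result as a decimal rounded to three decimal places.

0.722

|+y⟩ = (|+z⟩ + i|-z⟩)/√2, so ⟨+y|ψ⟩ = (3 - 2i) / (√2·3).
P = |3 - 2i|² / 18 = 13/18.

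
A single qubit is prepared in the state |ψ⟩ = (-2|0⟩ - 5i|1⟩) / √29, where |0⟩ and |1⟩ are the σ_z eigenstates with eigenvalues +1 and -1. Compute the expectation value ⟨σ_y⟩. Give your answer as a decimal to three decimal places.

⟨σ_y⟩ = 2 Im(a* b)/(|a|²+|b|²) with a = -2, b = -5i.
a* b = 10i, so ⟨σ_y⟩ = 20/29.

0.690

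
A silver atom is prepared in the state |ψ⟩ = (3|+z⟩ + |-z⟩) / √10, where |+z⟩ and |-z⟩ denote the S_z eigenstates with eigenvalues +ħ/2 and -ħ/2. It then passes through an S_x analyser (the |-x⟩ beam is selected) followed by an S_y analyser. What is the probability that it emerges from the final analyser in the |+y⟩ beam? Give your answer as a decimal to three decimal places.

0.100

First analyser (S_x): P(|-x⟩) = |⟨-x|ψ⟩|² = 4/20.
After stage 1 the state is |-x⟩; P(|+y⟩) = |⟨+y|-x⟩|² = 1/2.
Joint probability = 4/20 × 1/2 = 0.100.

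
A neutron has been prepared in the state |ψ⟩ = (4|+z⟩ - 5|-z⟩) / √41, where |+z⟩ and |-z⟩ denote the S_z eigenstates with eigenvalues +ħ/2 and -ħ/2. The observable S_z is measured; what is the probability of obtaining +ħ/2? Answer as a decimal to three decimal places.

The +ħ/2 outcome corresponds to |+z⟩. Its amplitude in |ψ⟩ is 4/√41.
P = |4|² / 41 = 16/41.

0.390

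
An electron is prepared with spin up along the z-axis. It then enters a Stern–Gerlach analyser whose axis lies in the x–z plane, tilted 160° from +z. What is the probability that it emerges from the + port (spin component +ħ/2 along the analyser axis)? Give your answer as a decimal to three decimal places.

For spin-½, the probability of finding spin-up along an axis at angle θ to the initial spin direction is cos²(θ/2); spin-down is sin²(θ/2).
θ = 160°, so P = cos²(80°) ≈ 0.030.

0.030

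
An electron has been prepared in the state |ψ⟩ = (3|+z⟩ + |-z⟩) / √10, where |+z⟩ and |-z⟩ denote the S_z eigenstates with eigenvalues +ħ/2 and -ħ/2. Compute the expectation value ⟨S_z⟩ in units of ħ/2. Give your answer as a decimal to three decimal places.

⟨σ_z⟩ = |a|² - |b|² divided by |a|²+|b|², with a, b the |+z⟩, |-z⟩ amplitudes.
= (9 - 1)/10 = 8/10.
⟨S_z⟩ = (ħ/2)·⟨σ_z⟩.

0.800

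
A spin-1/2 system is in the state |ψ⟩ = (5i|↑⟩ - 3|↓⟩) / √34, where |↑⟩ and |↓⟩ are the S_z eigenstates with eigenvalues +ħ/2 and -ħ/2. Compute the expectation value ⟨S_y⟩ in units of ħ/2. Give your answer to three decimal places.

⟨σ_y⟩ = 2 Im(a* b)/(|a|²+|b|²) with a = 5i, b = -3.
a* b = 15i, so ⟨σ_y⟩ = 30/34.
⟨S_y⟩ = (ħ/2)·⟨σ_y⟩.

0.882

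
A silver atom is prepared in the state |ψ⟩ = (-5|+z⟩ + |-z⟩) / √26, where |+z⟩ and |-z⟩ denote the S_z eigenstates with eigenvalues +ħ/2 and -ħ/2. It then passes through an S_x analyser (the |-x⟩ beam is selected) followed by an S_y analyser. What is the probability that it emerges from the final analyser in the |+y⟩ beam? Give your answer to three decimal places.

0.346

First analyser (S_x): P(|-x⟩) = |⟨-x|ψ⟩|² = 36/52.
After stage 1 the state is |-x⟩; P(|+y⟩) = |⟨+y|-x⟩|² = 1/2.
Joint probability = 36/52 × 1/2 = 0.346.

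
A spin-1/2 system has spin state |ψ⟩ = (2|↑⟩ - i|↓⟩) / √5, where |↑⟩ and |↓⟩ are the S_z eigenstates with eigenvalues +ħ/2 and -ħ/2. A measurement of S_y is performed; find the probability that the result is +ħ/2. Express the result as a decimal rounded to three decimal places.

|+y⟩ = (|↑⟩ + i|↓⟩)/√2, so ⟨+y|ψ⟩ = (1) / (√2·√5).
P = |1|² / 10 = 1/10.

0.100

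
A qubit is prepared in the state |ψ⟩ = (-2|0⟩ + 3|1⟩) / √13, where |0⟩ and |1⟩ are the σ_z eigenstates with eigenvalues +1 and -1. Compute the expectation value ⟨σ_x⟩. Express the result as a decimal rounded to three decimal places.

⟨σ_x⟩ = 2 Re(a* b)/(|a|²+|b|²) with a = -2, b = 3.
a* b = -6, so ⟨σ_x⟩ = -12/13.

-0.923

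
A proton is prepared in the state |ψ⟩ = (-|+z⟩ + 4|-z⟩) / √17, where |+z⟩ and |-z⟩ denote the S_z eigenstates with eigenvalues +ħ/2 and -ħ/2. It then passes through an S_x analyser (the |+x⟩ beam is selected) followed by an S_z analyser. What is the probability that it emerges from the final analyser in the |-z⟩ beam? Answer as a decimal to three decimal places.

First analyser (S_x): P(|+x⟩) = |⟨+x|ψ⟩|² = 9/34.
After stage 1 the state is |+x⟩; P(|-z⟩) = |⟨-z|+x⟩|² = 1/2.
Joint probability = 9/34 × 1/2 = 0.132.

0.132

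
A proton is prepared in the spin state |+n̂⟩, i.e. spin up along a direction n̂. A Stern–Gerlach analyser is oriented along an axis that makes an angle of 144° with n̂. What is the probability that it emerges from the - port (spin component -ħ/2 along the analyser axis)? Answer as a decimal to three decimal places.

For spin-½, the probability of finding spin-up along an axis at angle θ to the initial spin direction is cos²(θ/2); spin-down is sin²(θ/2).
θ = 144°, so P = sin²(72°) ≈ 0.905.

0.905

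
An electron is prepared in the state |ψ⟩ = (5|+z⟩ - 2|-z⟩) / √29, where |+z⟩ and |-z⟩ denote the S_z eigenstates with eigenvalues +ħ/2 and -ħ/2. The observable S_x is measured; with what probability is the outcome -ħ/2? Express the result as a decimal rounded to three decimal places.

0.845

|-x⟩ = (|+z⟩ - |-z⟩)/√2, so ⟨-x|ψ⟩ = (7) / (√2·√29).
P = |7|² / 58 = 49/58.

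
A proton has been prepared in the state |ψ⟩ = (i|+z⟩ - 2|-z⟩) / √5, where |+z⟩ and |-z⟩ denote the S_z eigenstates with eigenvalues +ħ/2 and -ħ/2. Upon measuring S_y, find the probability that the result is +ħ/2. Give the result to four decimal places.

|+y⟩ = (|+z⟩ + i|-z⟩)/√2, so ⟨+y|ψ⟩ = (3i) / (√2·√5).
P = |3i|² / 10 = 9/10.

0.9000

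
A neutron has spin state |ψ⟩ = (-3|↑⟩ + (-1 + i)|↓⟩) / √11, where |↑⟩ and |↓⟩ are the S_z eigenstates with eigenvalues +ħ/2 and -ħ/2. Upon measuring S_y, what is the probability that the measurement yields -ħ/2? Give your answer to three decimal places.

|-y⟩ = (|↑⟩ - i|↓⟩)/√2, so ⟨-y|ψ⟩ = (-4 - i) / (√2·√11).
P = |-4 - i|² / 22 = 17/22.

0.773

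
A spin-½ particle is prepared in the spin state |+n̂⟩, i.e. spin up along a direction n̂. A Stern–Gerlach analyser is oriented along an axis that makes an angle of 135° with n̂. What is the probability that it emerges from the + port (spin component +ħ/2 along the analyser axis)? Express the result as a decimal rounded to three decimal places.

For spin-½, the probability of finding spin-up along an axis at angle θ to the initial spin direction is cos²(θ/2); spin-down is sin²(θ/2).
θ = 135°, so P = cos²(67.5°) ≈ 0.146.

0.146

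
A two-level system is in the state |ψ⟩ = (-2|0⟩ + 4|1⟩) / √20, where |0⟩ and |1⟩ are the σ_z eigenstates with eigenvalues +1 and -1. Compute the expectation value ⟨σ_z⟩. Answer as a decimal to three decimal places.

⟨σ_z⟩ = |a|² - |b|² divided by |a|²+|b|², with a, b the |0⟩, |1⟩ amplitudes.
= (4 - 16)/20 = -12/20.

-0.600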